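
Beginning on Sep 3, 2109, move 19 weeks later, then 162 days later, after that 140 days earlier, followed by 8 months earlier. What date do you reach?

Adding 19 weeks (= 133 days) from September 3, 2109:
September has 30 days, so 30 − 3 = 27 days remain after September 3, 2109; 133 − 27 = 106 left.
October 2109 has 31 days: 106 − 31 = 75 left.
November 2109 has 30 days: 75 − 30 = 45 left.
December 2109 has 31 days: 45 − 31 = 14 left.
14 days into January 2110 → January 14, 2110.
Adding 162 days from January 14, 2110:
January has 31 days, so 31 − 14 = 17 days remain after January 14, 2110; 162 − 17 = 145 left.
February 2110 has 28 days (2110 is not a leap year): 145 − 28 = 117 left.
March 2110 has 31 days: 117 − 31 = 86 left.
April 2110 has 30 days: 86 − 30 = 56 left.
May 2110 has 31 days: 56 − 31 = 25 left.
25 days into June 2110 → June 25, 2110.
Going back 140 days from June 25, 2110:
Going back 25 days from June 25, 2110 reaches the end of the previous month; 140 − 25 = 115 left.
May 2110 has 31 days: 115 − 31 = 84 left.
April 2110 has 30 days: 84 − 30 = 54 left.
March 2110 has 31 days: 54 − 31 = 23 left.
February 2110 has 28 days; 28 − 23 = 5 → February 5, 2110.
Subtracting 8 months from February 5, 2110:
month 2 − 8 = -6, which is month 6 of year 2109 → June 2109.
Day 5 is valid in June, giving June 5, 2109.

June 5, 2109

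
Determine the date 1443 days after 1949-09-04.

August 17, 1953

Adding 1443 days from September 4, 1949.
September has 30 days, so 30 − 4 = 26 days remain after September 4, 1949; 1443 − 26 = 1417 left.
October 1949 has 31 days: 1417 − 31 = 1386 left.
November 1949 has 30 days: 1386 − 30 = 1356 left.
December 1949 has 31 days: 1356 − 31 = 1325 left.
January 1950 has 31 days: 1325 − 31 = 1294 left.
February 1950 has 28 days (1950 is not a leap year): 1294 − 28 = 1266 left.
March 1950 has 31 days: 1266 − 31 = 1235 left.
April 1950 has 30 days: 1235 − 30 = 1205 left.
May 1950 has 31 days: 1205 − 31 = 1174 left.
June 1950 has 30 days: 1174 − 30 = 1144 left.
July 1950 has 31 days: 1144 − 31 = 1113 left.
August 1950 has 31 days: 1113 − 31 = 1082 left.
September 1950 has 30 days: 1082 − 30 = 1052 left.
October 1950 has 31 days: 1052 − 31 = 1021 left.
November 1950 has 30 days: 1021 − 30 = 991 left.
December 1950 has 31 days: 991 − 31 = 960 left.
January 1951 has 31 days: 960 − 31 = 929 left.
February 1951 has 28 days (1951 is not a leap year): 929 − 28 = 901 left.
March 1951 has 31 days: 901 − 31 = 870 left.
April 1951 has 30 days: 870 − 30 = 840 left.
May 1951 has 31 days: 840 − 31 = 809 left.
June 1951 has 30 days: 809 − 30 = 779 left.
July 1951 has 31 days: 779 − 31 = 748 left.
August 1951 has 31 days: 748 − 31 = 717 left.
September 1951 has 30 days: 717 − 30 = 687 left.
October 1951 has 31 days: 687 − 31 = 656 left.
November 1951 has 30 days: 656 − 30 = 626 left.
December 1951 has 31 days: 626 − 31 = 595 left.
January 1952 has 31 days: 595 − 31 = 564 left.
February 1952 has 29 days (1952 is a leap year): 564 − 29 = 535 left.
March 1952 has 31 days: 535 − 31 = 504 left.
April 1952 has 30 days: 504 − 30 = 474 left.
May 1952 has 31 days: 474 − 31 = 443 left.
June 1952 has 30 days: 443 − 30 = 413 left.
July 1952 has 31 days: 413 − 31 = 382 left.
August 1952 has 31 days: 382 − 31 = 351 left.
September 1952 has 30 days: 351 − 30 = 321 left.
October 1952 has 31 days: 321 − 31 = 290 left.
November 1952 has 30 days: 290 − 30 = 260 left.
December 1952 has 31 days: 260 − 31 = 229 left.
January 1953 has 31 days: 229 − 31 = 198 left.
February 1953 has 28 days (1953 is not a leap year): 198 − 28 = 170 left.
March 1953 has 31 days: 170 − 31 = 139 left.
April 1953 has 30 days: 139 − 30 = 109 left.
May 1953 has 31 days: 109 − 31 = 78 left.
June 1953 has 30 days: 78 − 30 = 48 left.
July 1953 has 31 days: 48 − 31 = 17 left.
17 days into August 1953 → August 17, 1953.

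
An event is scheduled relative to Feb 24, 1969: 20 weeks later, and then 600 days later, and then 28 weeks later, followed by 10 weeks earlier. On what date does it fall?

Counting forward 20 weeks (= 140 days) from February 24, 1969:
February has 28 days, so 28 − 24 = 4 days remain after February 24, 1969; 140 − 4 = 136 left.
March 1969 has 31 days: 136 − 31 = 105 left.
April 1969 has 30 days: 105 − 30 = 75 left.
May 1969 has 31 days: 75 − 31 = 44 left.
June 1969 has 30 days: 44 − 30 = 14 left.
14 days into July 1969 → July 14, 1969.
Advancing 600 days from July 14, 1969:
July has 31 days, so 31 − 14 = 17 days remain after July 14, 1969; 600 − 17 = 583 left.
August 1969 has 31 days: 583 − 31 = 552 left.
September 1969 has 30 days: 552 − 30 = 522 left.
October 1969 has 31 days: 522 − 31 = 491 left.
November 1969 has 30 days: 491 − 30 = 461 left.
December 1969 has 31 days: 461 − 31 = 430 left.
January 1970 has 31 days: 430 − 31 = 399 left.
February 1970 has 28 days (1970 is not a leap year): 399 − 28 = 371 left.
March 1970 has 31 days: 371 − 31 = 340 left.
April 1970 has 30 days: 340 − 30 = 310 left.
May 1970 has 31 days: 310 − 31 = 279 left.
June 1970 has 30 days: 279 − 30 = 249 left.
July 1970 has 31 days: 249 − 31 = 218 left.
August 1970 has 31 days: 218 − 31 = 187 left.
September 1970 has 30 days: 187 − 30 = 157 left.
October 1970 has 31 days: 157 − 31 = 126 left.
November 1970 has 30 days: 126 − 30 = 96 left.
December 1970 has 31 days: 96 − 31 = 65 left.
January 1971 has 31 days: 65 − 31 = 34 left.
February 1971 has 28 days (1971 is not a leap year): 34 − 28 = 6 left.
6 days into March 1971 → March 6, 1971.
Advancing 28 weeks (= 196 days) from March 6, 1971:
March has 31 days, so 31 − 6 = 25 days remain after March 6, 1971; 196 − 25 = 171 left.
April 1971 has 30 days: 171 − 30 = 141 left.
May 1971 has 31 days: 141 − 31 = 110 left.
June 1971 has 30 days: 110 − 30 = 80 left.
July 1971 has 31 days: 80 − 31 = 49 left.
August 1971 has 31 days: 49 − 31 = 18 left.
18 days into September 1971 → September 18, 1971.
Subtracting 10 weeks (= 70 days) from September 18, 1971:
Going back 18 days from September 18, 1971 reaches the end of the previous month; 70 − 18 = 52 left.
August 1971 has 31 days: 52 − 31 = 21 left.
July 1971 has 31 days; 31 − 21 = 10 → July 10, 1971.

July 10, 1971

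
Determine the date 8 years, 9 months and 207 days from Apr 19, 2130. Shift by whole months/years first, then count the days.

August 14, 2139

Counting forward 8 years, 9 months and 207 days from April 19, 2130: first the month/year part, then the days.
+8 years → 2138; month 4 + 9 = 13, which is month 1 of year 2139 → January 2139.
Day 19 is valid in January, giving January 19, 2139.
Now add 207 days from January 19, 2139.
January has 31 days, so 31 − 19 = 12 days remain after January 19, 2139; 207 − 12 = 195 left.
February 2139 has 28 days (2139 is not a leap year): 195 − 28 = 167 left.
March 2139 has 31 days: 167 − 31 = 136 left.
April 2139 has 30 days: 136 − 30 = 106 left.
May 2139 has 31 days: 106 − 31 = 75 left.
June 2139 has 30 days: 75 − 30 = 45 left.
July 2139 has 31 days: 45 − 31 = 14 left.
14 days into August 2139 → August 14, 2139.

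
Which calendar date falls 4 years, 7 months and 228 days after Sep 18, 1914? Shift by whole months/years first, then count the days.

December 2, 1919

Advancing 4 years, 7 months and 228 days from September 18, 1914: first the month/year part, then the days.
+4 years → 1918; month 9 + 7 = 16, which is month 4 of year 1919 → April 1919.
Day 18 is valid in April, giving April 18, 1919.
Now add 228 days from April 18, 1919.
April has 30 days, so 30 − 18 = 12 days remain after April 18, 1919; 228 − 12 = 216 left.
May 1919 has 31 days: 216 − 31 = 185 left.
June 1919 has 30 days: 185 − 30 = 155 left.
July 1919 has 31 days: 155 − 31 = 124 left.
August 1919 has 31 days: 124 − 31 = 93 left.
September 1919 has 30 days: 93 − 30 = 63 left.
October 1919 has 31 days: 63 − 31 = 32 left.
November 1919 has 30 days: 32 − 30 = 2 left.
2 days into December 1919 → December 2, 1919.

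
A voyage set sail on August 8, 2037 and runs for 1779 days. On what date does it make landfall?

June 22, 2042

Counting forward 1779 days from August 8, 2037.
August has 31 days, so 31 − 8 = 23 days remain after August 8, 2037; 1779 − 23 = 1756 left.
September 2037 has 30 days: 1756 − 30 = 1726 left.
October 2037 has 31 days: 1726 − 31 = 1695 left.
November 2037 has 30 days: 1695 − 30 = 1665 left.
December 2037 has 31 days: 1665 − 31 = 1634 left.
January 2038 has 31 days: 1634 − 31 = 1603 left.
February 2038 has 28 days (2038 is not a leap year): 1603 − 28 = 1575 left.
March 2038 has 31 days: 1575 − 31 = 1544 left.
April 2038 has 30 days: 1544 − 30 = 1514 left.
May 2038 has 31 days: 1514 − 31 = 1483 left.
June 2038 has 30 days: 1483 − 30 = 1453 left.
July 2038 has 31 days: 1453 − 31 = 1422 left.
August 2038 has 31 days: 1422 − 31 = 1391 left.
September 2038 has 30 days: 1391 − 30 = 1361 left.
October 2038 has 31 days: 1361 − 31 = 1330 left.
November 2038 has 30 days: 1330 − 30 = 1300 left.
December 2038 has 31 days: 1300 − 31 = 1269 left.
January 2039 has 31 days: 1269 − 31 = 1238 left.
February 2039 has 28 days (2039 is not a leap year): 1238 − 28 = 1210 left.
March 2039 has 31 days: 1210 − 31 = 1179 left.
April 2039 has 30 days: 1179 − 30 = 1149 left.
May 2039 has 31 days: 1149 − 31 = 1118 left.
June 2039 has 30 days: 1118 − 30 = 1088 left.
July 2039 has 31 days: 1088 − 31 = 1057 left.
August 2039 has 31 days: 1057 − 31 = 1026 left.
September 2039 has 30 days: 1026 − 30 = 996 left.
October 2039 has 31 days: 996 − 31 = 965 left.
November 2039 has 30 days: 965 − 30 = 935 left.
December 2039 has 31 days: 935 − 31 = 904 left.
January 2040 has 31 days: 904 − 31 = 873 left.
February 2040 has 29 days (2040 is a leap year): 873 − 29 = 844 left.
March 2040 has 31 days: 844 − 31 = 813 left.
April 2040 has 30 days: 813 − 30 = 783 left.
May 2040 has 31 days: 783 − 31 = 752 left.
June 2040 has 30 days: 752 − 30 = 722 left.
July 2040 has 31 days: 722 − 31 = 691 left.
August 2040 has 31 days: 691 − 31 = 660 left.
September 2040 has 30 days: 660 − 30 = 630 left.
October 2040 has 31 days: 630 − 31 = 599 left.
November 2040 has 30 days: 599 − 30 = 569 left.
December 2040 has 31 days: 569 − 31 = 538 left.
January 2041 has 31 days: 538 − 31 = 507 left.
February 2041 has 28 days (2041 is not a leap year): 507 − 28 = 479 left.
March 2041 has 31 days: 479 − 31 = 448 left.
April 2041 has 30 days: 448 − 30 = 418 left.
May 2041 has 31 days: 418 − 31 = 387 left.
June 2041 has 30 days: 387 − 30 = 357 left.
July 2041 has 31 days: 357 − 31 = 326 left.
August 2041 has 31 days: 326 − 31 = 295 left.
September 2041 has 30 days: 295 − 30 = 265 left.
October 2041 has 31 days: 265 − 31 = 234 left.
November 2041 has 30 days: 234 − 30 = 204 left.
December 2041 has 31 days: 204 − 31 = 173 left.
January 2042 has 31 days: 173 − 31 = 142 left.
February 2042 has 28 days (2042 is not a leap year): 142 − 28 = 114 left.
March 2042 has 31 days: 114 − 31 = 83 left.
April 2042 has 30 days: 83 − 30 = 53 left.
May 2042 has 31 days: 53 − 31 = 22 left.
22 days into June 2042 → June 22, 2042.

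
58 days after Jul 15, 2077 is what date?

September 11, 2077

Advancing 58 days from July 15, 2077.
July has 31 days, so 31 − 15 = 16 days remain after July 15, 2077; 58 − 16 = 42 left.
August 2077 has 31 days: 42 − 31 = 11 left.
11 days into September 2077 → September 11, 2077.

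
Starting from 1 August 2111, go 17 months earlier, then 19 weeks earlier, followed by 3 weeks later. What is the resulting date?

Subtracting 17 months from August 1, 2111:
month 8 − 17 = -9, which is month 3 of year 2110 → March 2110.
Day 1 is valid in March, giving March 1, 2110.
Subtracting 19 weeks (= 133 days) from March 1, 2110:
Going back 1 day from March 1, 2110 reaches the end of the previous month; 133 − 1 = 132 left.
February 2110 has 28 days (2110 is not a leap year): 132 − 28 = 104 left.
January 2110 has 31 days: 104 − 31 = 73 left.
December 2109 has 31 days: 73 − 31 = 42 left.
November 2109 has 30 days: 42 − 30 = 12 left.
October 2109 has 31 days; 31 − 12 = 19 → October 19, 2109.
Counting forward 3 weeks (= 21 days) from October 19, 2109:
October has 31 days, so 31 − 19 = 12 days remain after October 19, 2109; 21 − 12 = 9 left.
9 days into November 2109 → November 9, 2109.

November 9, 2109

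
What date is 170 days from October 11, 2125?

March 30, 2126

Counting forward 170 days from October 11, 2125.
October has 31 days, so 31 − 11 = 20 days remain after October 11, 2125; 170 − 20 = 150 left.
November 2125 has 30 days: 150 − 30 = 120 left.
December 2125 has 31 days: 120 − 31 = 89 left.
January 2126 has 31 days: 89 − 31 = 58 left.
February 2126 has 28 days (2126 is not a leap year): 58 − 28 = 30 left.
30 days into March 2126 → March 30, 2126.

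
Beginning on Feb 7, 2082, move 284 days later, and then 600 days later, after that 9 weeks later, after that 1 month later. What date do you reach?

October 11, 2084

Counting forward 284 days from February 7, 2082:
February has 28 days, so 28 − 7 = 21 days remain after February 7, 2082; 284 − 21 = 263 left.
March 2082 has 31 days: 263 − 31 = 232 left.
April 2082 has 30 days: 232 − 30 = 202 left.
May 2082 has 31 days: 202 − 31 = 171 left.
June 2082 has 30 days: 171 − 30 = 141 left.
July 2082 has 31 days: 141 − 31 = 110 left.
August 2082 has 31 days: 110 − 31 = 79 left.
September 2082 has 30 days: 79 − 30 = 49 left.
October 2082 has 31 days: 49 − 31 = 18 left.
18 days into November 2082 → November 18, 2082.
Advancing 600 days from November 18, 2082:
November has 30 days, so 30 − 18 = 12 days remain after November 18, 2082; 600 − 12 = 588 left.
December 2082 has 31 days: 588 − 31 = 557 left.
January 2083 has 31 days: 557 − 31 = 526 left.
February 2083 has 28 days (2083 is not a leap year): 526 − 28 = 498 left.
March 2083 has 31 days: 498 − 31 = 467 left.
April 2083 has 30 days: 467 − 30 = 437 left.
May 2083 has 31 days: 437 − 31 = 406 left.
June 2083 has 30 days: 406 − 30 = 376 left.
July 2083 has 31 days: 376 − 31 = 345 left.
August 2083 has 31 days: 345 − 31 = 314 left.
September 2083 has 30 days: 314 − 30 = 284 left.
October 2083 has 31 days: 284 − 31 = 253 left.
November 2083 has 30 days: 253 − 30 = 223 left.
December 2083 has 31 days: 223 − 31 = 192 left.
January 2084 has 31 days: 192 − 31 = 161 left.
February 2084 has 29 days (2084 is a leap year): 161 − 29 = 132 left.
March 2084 has 31 days: 132 − 31 = 101 left.
April 2084 has 30 days: 101 − 30 = 71 left.
May 2084 has 31 days: 71 − 31 = 40 left.
June 2084 has 30 days: 40 − 30 = 10 left.
10 days into July 2084 → July 10, 2084.
Counting forward 9 weeks (= 63 days) from July 10, 2084:
July has 31 days, so 31 − 10 = 21 days remain after July 10, 2084; 63 − 21 = 42 left.
August 2084 has 31 days: 42 − 31 = 11 left.
11 days into September 2084 → September 11, 2084.
Advancing 1 month from September 11, 2084:
month 9 + 1 = 10 → October 2084.
Day 11 is valid in October, giving October 11, 2084.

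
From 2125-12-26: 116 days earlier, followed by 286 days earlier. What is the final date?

November 19, 2124

Counting back 116 days from December 26, 2125:
Going back 26 days from December 26, 2125 reaches the end of the previous month; 116 − 26 = 90 left.
November 2125 has 30 days: 90 − 30 = 60 left.
October 2125 has 31 days: 60 − 31 = 29 left.
September 2125 has 30 days; 30 − 29 = 1 → September 1, 2125.
Counting back 286 days from September 1, 2125:
Going back 1 day from September 1, 2125 reaches the end of the previous month; 286 − 1 = 285 left.
August 2125 has 31 days: 285 − 31 = 254 left.
July 2125 has 31 days: 254 − 31 = 223 left.
June 2125 has 30 days: 223 − 30 = 193 left.
May 2125 has 31 days: 193 − 31 = 162 left.
April 2125 has 30 days: 162 − 30 = 132 left.
March 2125 has 31 days: 132 − 31 = 101 left.
February 2125 has 28 days (2125 is not a leap year): 101 − 28 = 73 left.
January 2125 has 31 days: 73 − 31 = 42 left.
December 2124 has 31 days: 42 − 31 = 11 left.
November 2124 has 30 days; 30 − 11 = 19 → November 19, 2124.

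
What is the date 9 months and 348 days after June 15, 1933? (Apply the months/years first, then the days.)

Advancing 9 months and 348 days from June 15, 1933: first the month/year part, then the days.
month 6 + 9 = 15, which is month 3 of year 1934 → March 1934.
Day 15 is valid in March, giving March 15, 1934.
Now add 348 days from March 15, 1934.
March has 31 days, so 31 − 15 = 16 days remain after March 15, 1934; 348 − 16 = 332 left.
April 1934 has 30 days: 332 − 30 = 302 left.
May 1934 has 31 days: 302 − 31 = 271 left.
June 1934 has 30 days: 271 − 30 = 241 left.
July 1934 has 31 days: 241 − 31 = 210 left.
August 1934 has 31 days: 210 − 31 = 179 left.
September 1934 has 30 days: 179 − 30 = 149 left.
October 1934 has 31 days: 149 − 31 = 118 left.
November 1934 has 30 days: 118 − 30 = 88 left.
December 1934 has 31 days: 88 − 31 = 57 left.
January 1935 has 31 days: 57 − 31 = 26 left.
26 days into February 1935 → February 26, 1935.

February 26, 1935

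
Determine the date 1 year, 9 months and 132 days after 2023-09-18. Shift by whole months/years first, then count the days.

Advancing 1 year, 9 months and 132 days from September 18, 2023: first the month/year part, then the days.
+1 year → 2024; month 9 + 9 = 18, which is month 6 of year 2025 → June 2025.
Day 18 is valid in June, giving June 18, 2025.
Now add 132 days from June 18, 2025.
June has 30 days, so 30 − 18 = 12 days remain after June 18, 2025; 132 − 12 = 120 left.
July 2025 has 31 days: 120 − 31 = 89 left.
August 2025 has 31 days: 89 − 31 = 58 left.
September 2025 has 30 days: 58 − 30 = 28 left.
28 days into October 2025 → October 28, 2025.

October 28, 2025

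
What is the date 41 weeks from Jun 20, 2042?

April 3, 2043

Counting forward 41 weeks = 287 days from June 20, 2042.
June has 30 days, so 30 − 20 = 10 days remain after June 20, 2042; 287 − 10 = 277 left.
July 2042 has 31 days: 277 − 31 = 246 left.
August 2042 has 31 days: 246 − 31 = 215 left.
September 2042 has 30 days: 215 − 30 = 185 left.
October 2042 has 31 days: 185 − 31 = 154 left.
November 2042 has 30 days: 154 − 30 = 124 left.
December 2042 has 31 days: 124 − 31 = 93 left.
January 2043 has 31 days: 93 − 31 = 62 left.
February 2043 has 28 days (2043 is not a leap year): 62 − 28 = 34 left.
March 2043 has 31 days: 34 − 31 = 3 left.
3 days into April 2043 → April 3, 2043.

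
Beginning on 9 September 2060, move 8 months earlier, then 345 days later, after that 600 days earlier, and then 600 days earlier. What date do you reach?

September 6, 2057

Subtracting 8 months from September 9, 2060:
month 9 − 8 = 1 → January 2060.
Day 9 is valid in January, giving January 9, 2060.
Advancing 345 days from January 9, 2060:
January has 31 days, so 31 − 9 = 22 days remain after January 9, 2060; 345 − 22 = 323 left.
February 2060 has 29 days (2060 is a leap year): 323 − 29 = 294 left.
March 2060 has 31 days: 294 − 31 = 263 left.
April 2060 has 30 days: 263 − 30 = 233 left.
May 2060 has 31 days: 233 − 31 = 202 left.
June 2060 has 30 days: 202 − 30 = 172 left.
July 2060 has 31 days: 172 − 31 = 141 left.
August 2060 has 31 days: 141 − 31 = 110 left.
September 2060 has 30 days: 110 − 30 = 80 left.
October 2060 has 31 days: 80 − 31 = 49 left.
November 2060 has 30 days: 49 − 30 = 19 left.
19 days into December 2060 → December 19, 2060.
Going back 600 days from December 19, 2060:
Going back 19 days from December 19, 2060 reaches the end of the previous month; 600 − 19 = 581 left.
November 2060 has 30 days: 581 − 30 = 551 left.
October 2060 has 31 days: 551 − 31 = 520 left.
September 2060 has 30 days: 520 − 30 = 490 left.
August 2060 has 31 days: 490 − 31 = 459 left.
July 2060 has 31 days: 459 − 31 = 428 left.
June 2060 has 30 days: 428 − 30 = 398 left.
May 2060 has 31 days: 398 − 31 = 367 left.
April 2060 has 30 days: 367 − 30 = 337 left.
March 2060 has 31 days: 337 − 31 = 306 left.
February 2060 has 29 days (2060 is a leap year): 306 − 29 = 277 left.
January 2060 has 31 days: 277 − 31 = 246 left.
December 2059 has 31 days: 246 − 31 = 215 left.
November 2059 has 30 days: 215 − 30 = 185 left.
October 2059 has 31 days: 185 − 31 = 154 left.
September 2059 has 30 days: 154 − 30 = 124 left.
August 2059 has 31 days: 124 − 31 = 93 left.
July 2059 has 31 days: 93 − 31 = 62 left.
June 2059 has 30 days: 62 − 30 = 32 left.
May 2059 has 31 days: 32 − 31 = 1 left.
April 2059 has 30 days; 30 − 1 = 29 → April 29, 2059.
Subtracting 600 days from April 29, 2059:
Going back 29 days from April 29, 2059 reaches the end of the previous month; 600 − 29 = 571 left.
March 2059 has 31 days: 571 − 31 = 540 left.
February 2059 has 28 days (2059 is not a leap year): 540 − 28 = 512 left.
January 2059 has 31 days: 512 − 31 = 481 left.
December 2058 has 31 days: 481 − 31 = 450 left.
November 2058 has 30 days: 450 − 30 = 420 left.
October 2058 has 31 days: 420 − 31 = 389 left.
September 2058 has 30 days: 389 − 30 = 359 left.
August 2058 has 31 days: 359 − 31 = 328 left.
July 2058 has 31 days: 328 − 31 = 297 left.
June 2058 has 30 days: 297 − 30 = 267 left.
May 2058 has 31 days: 267 − 31 = 236 left.
April 2058 has 30 days: 236 − 30 = 206 left.
March 2058 has 31 days: 206 − 31 = 175 left.
February 2058 has 28 days (2058 is not a leap year): 175 − 28 = 147 left.
January 2058 has 31 days: 147 − 31 = 116 left.
December 2057 has 31 days: 116 − 31 = 85 left.
November 2057 has 30 days: 85 − 30 = 55 left.
October 2057 has 31 days: 55 − 31 = 24 left.
September 2057 has 30 days; 30 − 24 = 6 → September 6, 2057.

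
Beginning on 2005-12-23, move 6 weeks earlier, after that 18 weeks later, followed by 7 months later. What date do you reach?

October 17, 2006

Counting back 6 weeks (= 42 days) from December 23, 2005:
Going back 23 days from December 23, 2005 reaches the end of the previous month; 42 − 23 = 19 left.
November 2005 has 30 days; 30 − 19 = 11 → November 11, 2005.
Advancing 18 weeks (= 126 days) from November 11, 2005:
November has 30 days, so 30 − 11 = 19 days remain after November 11, 2005; 126 − 19 = 107 left.
December 2005 has 31 days: 107 − 31 = 76 left.
January 2006 has 31 days: 76 − 31 = 45 left.
February 2006 has 28 days (2006 is not a leap year): 45 − 28 = 17 left.
17 days into March 2006 → March 17, 2006.
Counting forward 7 months from March 17, 2006:
month 3 + 7 = 10 → October 2006.
Day 17 is valid in October, giving October 17, 2006.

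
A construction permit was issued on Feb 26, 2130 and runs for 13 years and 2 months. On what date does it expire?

Adding 13 years and 2 months from February 26, 2130.
+13 years → 2143; month 2 + 2 = 4 → April 2143.
Day 26 is valid in April, giving April 26, 2143.

April 26, 2143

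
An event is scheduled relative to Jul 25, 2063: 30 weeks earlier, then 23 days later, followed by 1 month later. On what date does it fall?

February 19, 2063

Counting back 30 weeks (= 210 days) from July 25, 2063:
Going back 25 days from July 25, 2063 reaches the end of the previous month; 210 − 25 = 185 left.
June 2063 has 30 days: 185 − 30 = 155 left.
May 2063 has 31 days: 155 − 31 = 124 left.
April 2063 has 30 days: 124 − 30 = 94 left.
March 2063 has 31 days: 94 − 31 = 63 left.
February 2063 has 28 days (2063 is not a leap year): 63 − 28 = 35 left.
January 2063 has 31 days: 35 − 31 = 4 left.
December 2062 has 31 days; 31 − 4 = 27 → December 27, 2062.
Counting forward 23 days from December 27, 2062:
December has 31 days, so 31 − 27 = 4 days remain after December 27, 2062; 23 − 4 = 19 left.
19 days into January 2063 → January 19, 2063.
Adding 1 month from January 19, 2063:
month 1 + 1 = 2 → February 2063.
Day 19 is valid in February, giving February 19, 2063.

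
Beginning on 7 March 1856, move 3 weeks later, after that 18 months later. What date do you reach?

Adding 3 weeks (= 21 days) from March 7, 1856:
March has 31 days; 7 + 21 = 28, still in March.
Advancing 18 months from March 28, 1856:
month 3 + 18 = 21, which is month 9 of year 1857 → September 1857.
Day 28 is valid in September, giving September 28, 1857.

September 28, 1857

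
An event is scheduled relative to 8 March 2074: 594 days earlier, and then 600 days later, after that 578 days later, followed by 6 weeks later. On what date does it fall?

Subtracting 594 days from March 8, 2074:
Going back 8 days from March 8, 2074 reaches the end of the previous month; 594 − 8 = 586 left.
February 2074 has 28 days (2074 is not a leap year): 586 − 28 = 558 left.
January 2074 has 31 days: 558 − 31 = 527 left.
December 2073 has 31 days: 527 − 31 = 496 left.
November 2073 has 30 days: 496 − 30 = 466 left.
October 2073 has 31 days: 466 − 31 = 435 left.
September 2073 has 30 days: 435 − 30 = 405 left.
August 2073 has 31 days: 405 − 31 = 374 left.
July 2073 has 31 days: 374 − 31 = 343 left.
June 2073 has 30 days: 343 − 30 = 313 left.
May 2073 has 31 days: 313 − 31 = 282 left.
April 2073 has 30 days: 282 − 30 = 252 left.
March 2073 has 31 days: 252 − 31 = 221 left.
February 2073 has 28 days (2073 is not a leap year): 221 − 28 = 193 left.
January 2073 has 31 days: 193 − 31 = 162 left.
December 2072 has 31 days: 162 − 31 = 131 left.
November 2072 has 30 days: 131 − 30 = 101 left.
October 2072 has 31 days: 101 − 31 = 70 left.
September 2072 has 30 days: 70 − 30 = 40 left.
August 2072 has 31 days: 40 − 31 = 9 left.
July 2072 has 31 days; 31 − 9 = 22 → July 22, 2072.
Advancing 600 days from July 22, 2072:
July has 31 days, so 31 − 22 = 9 days remain after July 22, 2072; 600 − 9 = 591 left.
August 2072 has 31 days: 591 − 31 = 560 left.
September 2072 has 30 days: 560 − 30 = 530 left.
October 2072 has 31 days: 530 − 31 = 499 left.
November 2072 has 30 days: 499 − 30 = 469 left.
December 2072 has 31 days: 469 − 31 = 438 left.
January 2073 has 31 days: 438 − 31 = 407 left.
February 2073 has 28 days (2073 is not a leap year): 407 − 28 = 379 left.
March 2073 has 31 days: 379 − 31 = 348 left.
April 2073 has 30 days: 348 − 30 = 318 left.
May 2073 has 31 days: 318 − 31 = 287 left.
June 2073 has 30 days: 287 − 30 = 257 left.
July 2073 has 31 days: 257 − 31 = 226 left.
August 2073 has 31 days: 226 − 31 = 195 left.
September 2073 has 30 days: 195 − 30 = 165 left.
October 2073 has 31 days: 165 − 31 = 134 left.
November 2073 has 30 days: 134 − 30 = 104 left.
December 2073 has 31 days: 104 − 31 = 73 left.
January 2074 has 31 days: 73 − 31 = 42 left.
February 2074 has 28 days (2074 is not a leap year): 42 − 28 = 14 left.
14 days into March 2074 → March 14, 2074.
Advancing 578 days from March 14, 2074:
March has 31 days, so 31 − 14 = 17 days remain after March 14, 2074; 578 − 17 = 561 left.
April 2074 has 30 days: 561 − 30 = 531 left.
May 2074 has 31 days: 531 − 31 = 500 left.
June 2074 has 30 days: 500 − 30 = 470 left.
July 2074 has 31 days: 470 − 31 = 439 left.
August 2074 has 31 days: 439 − 31 = 408 left.
September 2074 has 30 days: 408 − 30 = 378 left.
October 2074 has 31 days: 378 − 31 = 347 left.
November 2074 has 30 days: 347 − 30 = 317 left.
December 2074 has 31 days: 317 − 31 = 286 left.
January 2075 has 31 days: 286 − 31 = 255 left.
February 2075 has 28 days (2075 is not a leap year): 255 − 28 = 227 left.
March 2075 has 31 days: 227 − 31 = 196 left.
April 2075 has 30 days: 196 − 30 = 166 left.
May 2075 has 31 days: 166 − 31 = 135 left.
June 2075 has 30 days: 135 − 30 = 105 left.
July 2075 has 31 days: 105 − 31 = 74 left.
August 2075 has 31 days: 74 − 31 = 43 left.
September 2075 has 30 days: 43 − 30 = 13 left.
13 days into October 2075 → October 13, 2075.
Advancing 6 weeks (= 42 days) from October 13, 2075:
October has 31 days, so 31 − 13 = 18 days remain after October 13, 2075; 42 − 18 = 24 left.
24 days into November 2075 → November 24, 2075.

November 24, 2075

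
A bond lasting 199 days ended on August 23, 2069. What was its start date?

Going back 199 days from August 23, 2069.
Going back 23 days from August 23, 2069 reaches the end of the previous month; 199 − 23 = 176 left.
July 2069 has 31 days: 176 − 31 = 145 left.
June 2069 has 30 days: 145 − 30 = 115 left.
May 2069 has 31 days: 115 − 31 = 84 left.
April 2069 has 30 days: 84 − 30 = 54 left.
March 2069 has 31 days: 54 − 31 = 23 left.
February 2069 has 28 days; 28 − 23 = 5 → February 5, 2069.

February 5, 2069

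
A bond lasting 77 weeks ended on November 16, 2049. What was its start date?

May 26, 2048

Counting back 77 weeks = 539 days from November 16, 2049.
Going back 16 days from November 16, 2049 reaches the end of the previous month; 539 − 16 = 523 left.
October 2049 has 31 days: 523 − 31 = 492 left.
September 2049 has 30 days: 492 − 30 = 462 left.
August 2049 has 31 days: 462 − 31 = 431 left.
July 2049 has 31 days: 431 − 31 = 400 left.
June 2049 has 30 days: 400 − 30 = 370 left.
May 2049 has 31 days: 370 − 31 = 339 left.
April 2049 has 30 days: 339 − 30 = 309 left.
March 2049 has 31 days: 309 − 31 = 278 left.
February 2049 has 28 days (2049 is not a leap year): 278 − 28 = 250 left.
January 2049 has 31 days: 250 − 31 = 219 left.
December 2048 has 31 days: 219 − 31 = 188 left.
November 2048 has 30 days: 188 − 30 = 158 left.
October 2048 has 31 days: 158 − 31 = 127 left.
September 2048 has 30 days: 127 − 30 = 97 left.
August 2048 has 31 days: 97 − 31 = 66 left.
July 2048 has 31 days: 66 − 31 = 35 left.
June 2048 has 30 days: 35 − 30 = 5 left.
May 2048 has 31 days; 31 − 5 = 26 → May 26, 2048.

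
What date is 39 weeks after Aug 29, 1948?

Advancing 39 weeks = 273 days from August 29, 1948.
August has 31 days, so 31 − 29 = 2 days remain after August 29, 1948; 273 − 2 = 271 left.
September 1948 has 30 days: 271 − 30 = 241 left.
October 1948 has 31 days: 241 − 31 = 210 left.
November 1948 has 30 days: 210 − 30 = 180 left.
December 1948 has 31 days: 180 − 31 = 149 left.
January 1949 has 31 days: 149 − 31 = 118 left.
February 1949 has 28 days (1949 is not a leap year): 118 − 28 = 90 left.
March 1949 has 31 days: 90 − 31 = 59 left.
April 1949 has 30 days: 59 − 30 = 29 left.
29 days into May 1949 → May 29, 1949.

May 29, 1949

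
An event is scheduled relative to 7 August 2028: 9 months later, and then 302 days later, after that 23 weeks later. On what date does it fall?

Adding 9 months from August 7, 2028:
month 8 + 9 = 17, which is month 5 of year 2029 → May 2029.
Day 7 is valid in May, giving May 7, 2029.
Adding 302 days from May 7, 2029:
May has 31 days, so 31 − 7 = 24 days remain after May 7, 2029; 302 − 24 = 278 left.
June 2029 has 30 days: 278 − 30 = 248 left.
July 2029 has 31 days: 248 − 31 = 217 left.
August 2029 has 31 days: 217 − 31 = 186 left.
September 2029 has 30 days: 186 − 30 = 156 left.
October 2029 has 31 days: 156 − 31 = 125 left.
November 2029 has 30 days: 125 − 30 = 95 left.
December 2029 has 31 days: 95 − 31 = 64 left.
January 2030 has 31 days: 64 − 31 = 33 left.
February 2030 has 28 days (2030 is not a leap year): 33 − 28 = 5 left.
5 days into March 2030 → March 5, 2030.
Adding 23 weeks (= 161 days) from March 5, 2030:
March has 31 days, so 31 − 5 = 26 days remain after March 5, 2030; 161 − 26 = 135 left.
April 2030 has 30 days: 135 − 30 = 105 left.
May 2030 has 31 days: 105 − 31 = 74 left.
June 2030 has 30 days: 74 − 30 = 44 left.
July 2030 has 31 days: 44 − 31 = 13 left.
13 days into August 2030 → August 13, 2030.

August 13, 2030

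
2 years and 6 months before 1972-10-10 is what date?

Subtracting 2 years and 6 months from October 10, 1972.
-2 years → 1970; month 10 − 6 = 4 → April 1970.
Day 10 is valid in April, giving April 10, 1970.

April 10, 1970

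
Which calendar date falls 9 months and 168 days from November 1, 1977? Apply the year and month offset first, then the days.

January 16, 1979

Counting forward 9 months and 168 days from November 1, 1977: first the month/year part, then the days.
month 11 + 9 = 20, which is month 8 of year 1978 → August 1978.
Day 1 is valid in August, giving August 1, 1978.
Now add 168 days from August 1, 1978.
August has 31 days, so 31 − 1 = 30 days remain after August 1, 1978; 168 − 30 = 138 left.
September 1978 has 30 days: 138 − 30 = 108 left.
October 1978 has 31 days: 108 − 31 = 77 left.
November 1978 has 30 days: 77 − 30 = 47 left.
December 1978 has 31 days: 47 − 31 = 16 left.
16 days into January 1979 → January 16, 1979.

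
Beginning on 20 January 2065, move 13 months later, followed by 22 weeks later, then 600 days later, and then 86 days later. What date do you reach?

June 9, 2068

Advancing 13 months from January 20, 2065:
month 1 + 13 = 14, which is month 2 of year 2066 → February 2066.
Day 20 is valid in February, giving February 20, 2066.
Advancing 22 weeks (= 154 days) from February 20, 2066:
February has 28 days, so 28 − 20 = 8 days remain after February 20, 2066; 154 − 8 = 146 left.
March 2066 has 31 days: 146 − 31 = 115 left.
April 2066 has 30 days: 115 − 30 = 85 left.
May 2066 has 31 days: 85 − 31 = 54 left.
June 2066 has 30 days: 54 − 30 = 24 left.
24 days into July 2066 → July 24, 2066.
Adding 600 days from July 24, 2066:
July has 31 days, so 31 − 24 = 7 days remain after July 24, 2066; 600 − 7 = 593 left.
August 2066 has 31 days: 593 − 31 = 562 left.
September 2066 has 30 days: 562 − 30 = 532 left.
October 2066 has 31 days: 532 − 31 = 501 left.
November 2066 has 30 days: 501 − 30 = 471 left.
December 2066 has 31 days: 471 − 31 = 440 left.
January 2067 has 31 days: 440 − 31 = 409 left.
February 2067 has 28 days (2067 is not a leap year): 409 − 28 = 381 left.
March 2067 has 31 days: 381 − 31 = 350 left.
April 2067 has 30 days: 350 − 30 = 320 left.
May 2067 has 31 days: 320 − 31 = 289 left.
June 2067 has 30 days: 289 − 30 = 259 left.
July 2067 has 31 days: 259 − 31 = 228 left.
August 2067 has 31 days: 228 − 31 = 197 left.
September 2067 has 30 days: 197 − 30 = 167 left.
October 2067 has 31 days: 167 − 31 = 136 left.
November 2067 has 30 days: 136 − 30 = 106 left.
December 2067 has 31 days: 106 − 31 = 75 left.
January 2068 has 31 days: 75 − 31 = 44 left.
February 2068 has 29 days (2068 is a leap year): 44 − 29 = 15 left.
15 days into March 2068 → March 15, 2068.
Counting forward 86 days from March 15, 2068:
March has 31 days, so 31 − 15 = 16 days remain after March 15, 2068; 86 − 16 = 70 left.
April 2068 has 30 days: 70 − 30 = 40 left.
May 2068 has 31 days: 40 − 31 = 9 left.
9 days into June 2068 → June 9, 2068.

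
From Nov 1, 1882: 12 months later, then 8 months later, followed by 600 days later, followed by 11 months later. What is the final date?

January 21, 1887

Advancing 12 months from November 1, 1882:
month 11 + 12 = 23, which is month 11 of year 1883 → November 1883.
Day 1 is valid in November, giving November 1, 1883.
Adding 8 months from November 1, 1883:
month 11 + 8 = 19, which is month 7 of year 1884 → July 1884.
Day 1 is valid in July, giving July 1, 1884.
Adding 600 days from July 1, 1884:
July has 31 days, so 31 − 1 = 30 days remain after July 1, 1884; 600 − 30 = 570 left.
August 1884 has 31 days: 570 − 31 = 539 left.
September 1884 has 30 days: 539 − 30 = 509 left.
October 1884 has 31 days: 509 − 31 = 478 left.
November 1884 has 30 days: 478 − 30 = 448 left.
December 1884 has 31 days: 448 − 31 = 417 left.
January 1885 has 31 days: 417 − 31 = 386 left.
February 1885 has 28 days (1885 is not a leap year): 386 − 28 = 358 left.
March 1885 has 31 days: 358 − 31 = 327 left.
April 1885 has 30 days: 327 − 30 = 297 left.
May 1885 has 31 days: 297 − 31 = 266 left.
June 1885 has 30 days: 266 − 30 = 236 left.
July 1885 has 31 days: 236 − 31 = 205 left.
August 1885 has 31 days: 205 − 31 = 174 left.
September 1885 has 30 days: 174 − 30 = 144 left.
October 1885 has 31 days: 144 − 31 = 113 left.
November 1885 has 30 days: 113 − 30 = 83 left.
December 1885 has 31 days: 83 − 31 = 52 left.
January 1886 has 31 days: 52 − 31 = 21 left.
21 days into February 1886 → February 21, 1886.
Adding 11 months from February 21, 1886:
month 2 + 11 = 13, which is month 1 of year 1887 → January 1887.
Day 21 is valid in January, giving January 21, 1887.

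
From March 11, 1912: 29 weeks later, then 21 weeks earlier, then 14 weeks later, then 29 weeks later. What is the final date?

March 3, 1913

Advancing 29 weeks (= 203 days) from March 11, 1912:
March has 31 days, so 31 − 11 = 20 days remain after March 11, 1912; 203 − 20 = 183 left.
April 1912 has 30 days: 183 − 30 = 153 left.
May 1912 has 31 days: 153 − 31 = 122 left.
June 1912 has 30 days: 122 − 30 = 92 left.
July 1912 has 31 days: 92 − 31 = 61 left.
August 1912 has 31 days: 61 − 31 = 30 left.
30 days into September 1912 → September 30, 1912.
Going back 21 weeks (= 147 days) from September 30, 1912:
Going back 30 days from September 30, 1912 reaches the end of the previous month; 147 − 30 = 117 left.
August 1912 has 31 days: 117 − 31 = 86 left.
July 1912 has 31 days: 86 − 31 = 55 left.
June 1912 has 30 days: 55 − 30 = 25 left.
May 1912 has 31 days; 31 − 25 = 6 → May 6, 1912.
Counting forward 14 weeks (= 98 days) from May 6, 1912:
May has 31 days, so 31 − 6 = 25 days remain after May 6, 1912; 98 − 25 = 73 left.
June 1912 has 30 days: 73 − 30 = 43 left.
July 1912 has 31 days: 43 − 31 = 12 left.
12 days into August 1912 → August 12, 1912.
Counting forward 29 weeks (= 203 days) from August 12, 1912:
August has 31 days, so 31 − 12 = 19 days remain after August 12, 1912; 203 − 19 = 184 left.
September 1912 has 30 days: 184 − 30 = 154 left.
October 1912 has 31 days: 154 − 31 = 123 left.
November 1912 has 30 days: 123 − 30 = 93 left.
December 1912 has 31 days: 93 − 31 = 62 left.
January 1913 has 31 days: 62 − 31 = 31 left.
February 1913 has 28 days (1913 is not a leap year): 31 − 28 = 3 left.
3 days into March 1913 → March 3, 1913.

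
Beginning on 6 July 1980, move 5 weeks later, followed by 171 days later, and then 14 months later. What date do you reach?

March 28, 1982

Advancing 5 weeks (= 35 days) from July 6, 1980:
July has 31 days, so 31 − 6 = 25 days remain after July 6, 1980; 35 − 25 = 10 left.
10 days into August 1980 → August 10, 1980.
Counting forward 171 days from August 10, 1980:
August has 31 days, so 31 − 10 = 21 days remain after August 10, 1980; 171 − 21 = 150 left.
September 1980 has 30 days: 150 − 30 = 120 left.
October 1980 has 31 days: 120 − 31 = 89 left.
November 1980 has 30 days: 89 − 30 = 59 left.
December 1980 has 31 days: 59 − 31 = 28 left.
28 days into January 1981 → January 28, 1981.
Adding 14 months from January 28, 1981:
month 1 + 14 = 15, which is month 3 of year 1982 → March 1982.
Day 28 is valid in March, giving March 28, 1982.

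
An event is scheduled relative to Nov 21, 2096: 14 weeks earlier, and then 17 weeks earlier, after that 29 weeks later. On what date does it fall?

November 7, 2096

Counting back 14 weeks (= 98 days) from November 21, 2096:
Going back 21 days from November 21, 2096 reaches the end of the previous month; 98 − 21 = 77 left.
October 2096 has 31 days: 77 − 31 = 46 left.
September 2096 has 30 days: 46 − 30 = 16 left.
August 2096 has 31 days; 31 − 16 = 15 → August 15, 2096.
Going back 17 weeks (= 119 days) from August 15, 2096:
Going back 15 days from August 15, 2096 reaches the end of the previous month; 119 − 15 = 104 left.
July 2096 has 31 days: 104 − 31 = 73 left.
June 2096 has 30 days: 73 − 30 = 43 left.
May 2096 has 31 days: 43 − 31 = 12 left.
April 2096 has 30 days; 30 − 12 = 18 → April 18, 2096.
Adding 29 weeks (= 203 days) from April 18, 2096:
April has 30 days, so 30 − 18 = 12 days remain after April 18, 2096; 203 − 12 = 191 left.
May 2096 has 31 days: 191 − 31 = 160 left.
June 2096 has 30 days: 160 − 30 = 130 left.
July 2096 has 31 days: 130 − 31 = 99 left.
August 2096 has 31 days: 99 − 31 = 68 left.
September 2096 has 30 days: 68 − 30 = 38 left.
October 2096 has 31 days: 38 − 31 = 7 left.
7 days into November 2096 → November 7, 2096.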